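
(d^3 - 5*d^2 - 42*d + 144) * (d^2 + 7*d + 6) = d^5 + 2*d^4 - 71*d^3 - 180*d^2 + 756*d + 864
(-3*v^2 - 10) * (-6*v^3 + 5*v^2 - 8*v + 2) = 18*v^5 - 15*v^4 + 84*v^3 - 56*v^2 + 80*v - 20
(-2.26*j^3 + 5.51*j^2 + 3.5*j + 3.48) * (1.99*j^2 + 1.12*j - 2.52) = -4.4974*j^5 + 8.4337*j^4 + 18.8314*j^3 - 3.04*j^2 - 4.9224*j - 8.7696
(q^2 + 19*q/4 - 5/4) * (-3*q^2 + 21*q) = -3*q^4 + 27*q^3/4 + 207*q^2/2 - 105*q/4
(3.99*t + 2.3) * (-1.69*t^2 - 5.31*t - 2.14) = -6.7431*t^3 - 25.0739*t^2 - 20.7516*t - 4.922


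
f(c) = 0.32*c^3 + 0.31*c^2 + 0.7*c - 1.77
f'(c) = 0.96*c^2 + 0.62*c + 0.7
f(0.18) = -1.63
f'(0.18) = 0.84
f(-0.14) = -1.86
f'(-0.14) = 0.63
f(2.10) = 4.03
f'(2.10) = 6.24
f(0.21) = -1.61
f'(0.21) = 0.87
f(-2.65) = -7.40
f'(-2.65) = 5.80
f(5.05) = 50.88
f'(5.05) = 28.31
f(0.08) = -1.71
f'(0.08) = 0.76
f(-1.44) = -3.09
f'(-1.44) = 1.80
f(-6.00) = -63.93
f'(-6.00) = 31.54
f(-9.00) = -216.24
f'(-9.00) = 72.88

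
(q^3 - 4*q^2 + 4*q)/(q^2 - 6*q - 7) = q*(-q^2 + 4*q - 4)/(-q^2 + 6*q + 7)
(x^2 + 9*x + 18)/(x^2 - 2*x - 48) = (x + 3)/(x - 8)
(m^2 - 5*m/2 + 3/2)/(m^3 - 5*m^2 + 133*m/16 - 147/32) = 16*(m - 1)/(16*m^2 - 56*m + 49)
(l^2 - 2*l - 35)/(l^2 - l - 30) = (l - 7)/(l - 6)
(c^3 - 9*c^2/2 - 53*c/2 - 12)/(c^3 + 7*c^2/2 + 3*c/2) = (c - 8)/c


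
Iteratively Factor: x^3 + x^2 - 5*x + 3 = (x - 1)*(x^2 + 2*x - 3) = (x - 1)*(x + 3)*(x - 1)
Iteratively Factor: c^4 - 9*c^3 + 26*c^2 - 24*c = (c - 3)*(c^3 - 6*c^2 + 8*c) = c*(c - 3)*(c^2 - 6*c + 8) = c*(c - 3)*(c - 2)*(c - 4)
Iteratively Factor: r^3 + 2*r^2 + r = (r + 1)*(r^2 + r) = (r + 1)^2*(r)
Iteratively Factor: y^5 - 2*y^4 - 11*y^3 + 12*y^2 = (y + 3)*(y^4 - 5*y^3 + 4*y^2) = y*(y + 3)*(y^3 - 5*y^2 + 4*y) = y*(y - 1)*(y + 3)*(y^2 - 4*y) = y*(y - 4)*(y - 1)*(y + 3)*(y)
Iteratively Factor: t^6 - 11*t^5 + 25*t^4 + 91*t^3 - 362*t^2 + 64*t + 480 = (t - 2)*(t^5 - 9*t^4 + 7*t^3 + 105*t^2 - 152*t - 240) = (t - 2)*(t + 3)*(t^4 - 12*t^3 + 43*t^2 - 24*t - 80) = (t - 4)*(t - 2)*(t + 3)*(t^3 - 8*t^2 + 11*t + 20) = (t - 4)*(t - 2)*(t + 1)*(t + 3)*(t^2 - 9*t + 20) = (t - 5)*(t - 4)*(t - 2)*(t + 1)*(t + 3)*(t - 4)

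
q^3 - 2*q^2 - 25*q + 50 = (q - 5)*(q - 2)*(q + 5)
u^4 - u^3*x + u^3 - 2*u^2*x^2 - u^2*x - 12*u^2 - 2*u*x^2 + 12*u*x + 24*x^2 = (u - 3)*(u + 4)*(u - 2*x)*(u + x)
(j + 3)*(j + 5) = j^2 + 8*j + 15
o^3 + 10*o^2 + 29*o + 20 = (o + 1)*(o + 4)*(o + 5)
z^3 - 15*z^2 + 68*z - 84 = (z - 7)*(z - 6)*(z - 2)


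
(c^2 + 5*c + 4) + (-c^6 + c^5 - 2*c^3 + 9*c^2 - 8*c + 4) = -c^6 + c^5 - 2*c^3 + 10*c^2 - 3*c + 8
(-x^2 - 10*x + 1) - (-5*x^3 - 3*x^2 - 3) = 5*x^3 + 2*x^2 - 10*x + 4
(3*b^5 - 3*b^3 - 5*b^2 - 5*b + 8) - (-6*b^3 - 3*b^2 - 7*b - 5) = 3*b^5 + 3*b^3 - 2*b^2 + 2*b + 13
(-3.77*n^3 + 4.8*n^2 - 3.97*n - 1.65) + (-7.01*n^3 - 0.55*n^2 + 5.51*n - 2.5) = -10.78*n^3 + 4.25*n^2 + 1.54*n - 4.15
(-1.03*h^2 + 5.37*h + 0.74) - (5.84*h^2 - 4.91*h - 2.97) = -6.87*h^2 + 10.28*h + 3.71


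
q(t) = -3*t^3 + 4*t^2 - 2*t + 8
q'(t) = -9*t^2 + 8*t - 2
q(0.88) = 7.29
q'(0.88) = -1.93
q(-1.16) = 20.39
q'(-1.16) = -23.39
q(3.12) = -50.42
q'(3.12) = -64.65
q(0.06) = 7.89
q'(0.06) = -1.55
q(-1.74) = 39.39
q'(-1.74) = -43.17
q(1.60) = 2.75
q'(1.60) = -12.24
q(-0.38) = 9.50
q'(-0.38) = -6.34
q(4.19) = -150.84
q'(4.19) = -126.48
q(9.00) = -1873.00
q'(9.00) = -659.00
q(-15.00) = 11063.00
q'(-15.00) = -2147.00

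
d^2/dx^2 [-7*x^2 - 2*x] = -14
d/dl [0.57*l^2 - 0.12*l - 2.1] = 1.14*l - 0.12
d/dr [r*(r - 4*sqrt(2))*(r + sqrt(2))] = 3*r^2 - 6*sqrt(2)*r - 8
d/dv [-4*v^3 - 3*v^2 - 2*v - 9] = -12*v^2 - 6*v - 2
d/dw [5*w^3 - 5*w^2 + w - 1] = 15*w^2 - 10*w + 1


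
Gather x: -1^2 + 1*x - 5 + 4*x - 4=5*x - 10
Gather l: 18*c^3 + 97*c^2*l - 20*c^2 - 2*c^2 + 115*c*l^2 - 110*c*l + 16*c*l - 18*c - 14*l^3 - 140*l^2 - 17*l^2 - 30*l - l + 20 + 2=18*c^3 - 22*c^2 - 18*c - 14*l^3 + l^2*(115*c - 157) + l*(97*c^2 - 94*c - 31) + 22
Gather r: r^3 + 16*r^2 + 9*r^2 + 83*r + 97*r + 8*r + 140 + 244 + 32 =r^3 + 25*r^2 + 188*r + 416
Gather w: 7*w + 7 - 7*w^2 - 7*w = 7 - 7*w^2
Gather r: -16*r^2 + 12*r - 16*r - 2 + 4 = -16*r^2 - 4*r + 2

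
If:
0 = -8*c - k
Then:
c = -k/8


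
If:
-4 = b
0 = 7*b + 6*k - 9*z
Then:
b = -4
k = 3*z/2 + 14/3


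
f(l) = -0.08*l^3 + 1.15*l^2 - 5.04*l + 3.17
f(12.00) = -29.95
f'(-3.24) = -15.01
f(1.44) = -1.94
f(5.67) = -3.02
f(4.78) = -3.38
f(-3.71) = 41.78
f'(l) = -0.24*l^2 + 2.3*l - 5.04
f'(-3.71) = -16.88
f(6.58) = -2.99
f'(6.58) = -0.30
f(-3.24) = 34.29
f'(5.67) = 0.29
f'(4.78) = 0.47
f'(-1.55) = -9.18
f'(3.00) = -0.30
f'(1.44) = -2.23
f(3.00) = -3.76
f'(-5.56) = -25.25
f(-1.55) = 14.04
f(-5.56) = 80.49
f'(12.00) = -12.00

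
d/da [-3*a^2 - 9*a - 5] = -6*a - 9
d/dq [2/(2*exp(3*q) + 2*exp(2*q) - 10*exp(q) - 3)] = (-12*exp(2*q) - 8*exp(q) + 20)*exp(q)/(2*exp(3*q) + 2*exp(2*q) - 10*exp(q) - 3)^2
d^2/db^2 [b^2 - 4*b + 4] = 2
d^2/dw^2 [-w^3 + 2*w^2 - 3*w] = 4 - 6*w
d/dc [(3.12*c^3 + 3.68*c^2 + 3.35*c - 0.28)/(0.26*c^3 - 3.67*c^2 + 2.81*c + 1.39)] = (-4.44089209850063e-16*c^5 - 12.4072*c^4 + 15.7924*c^3 + 35.8641*c^2 + 8.1752*c + 5.4433)/(0.0676*c^6 - 1.9084*c^5 + 14.9301*c^4 - 19.9026*c^3 - 2.3065*c^2 + 7.8118*c + 1.9321)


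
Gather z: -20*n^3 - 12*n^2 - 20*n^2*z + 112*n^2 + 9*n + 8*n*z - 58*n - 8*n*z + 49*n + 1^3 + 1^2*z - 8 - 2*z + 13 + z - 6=-20*n^3 - 20*n^2*z + 100*n^2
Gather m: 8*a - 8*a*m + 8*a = -8*a*m + 16*a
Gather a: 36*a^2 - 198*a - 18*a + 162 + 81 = 36*a^2 - 216*a + 243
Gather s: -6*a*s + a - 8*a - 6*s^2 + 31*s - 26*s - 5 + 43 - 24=-7*a - 6*s^2 + s*(5 - 6*a) + 14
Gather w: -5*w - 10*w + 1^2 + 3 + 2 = 6 - 15*w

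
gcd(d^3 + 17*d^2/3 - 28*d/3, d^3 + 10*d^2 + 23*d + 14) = d + 7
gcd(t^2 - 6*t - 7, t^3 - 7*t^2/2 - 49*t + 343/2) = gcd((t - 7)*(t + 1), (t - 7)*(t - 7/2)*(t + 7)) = t - 7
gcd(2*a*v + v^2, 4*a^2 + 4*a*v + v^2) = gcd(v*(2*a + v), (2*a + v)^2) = 2*a + v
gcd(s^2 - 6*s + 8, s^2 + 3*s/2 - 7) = s - 2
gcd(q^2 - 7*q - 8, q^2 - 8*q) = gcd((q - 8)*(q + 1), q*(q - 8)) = q - 8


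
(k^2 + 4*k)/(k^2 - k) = (k + 4)/(k - 1)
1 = 1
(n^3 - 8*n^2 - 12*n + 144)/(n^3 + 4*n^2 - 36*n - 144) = (n - 6)/(n + 6)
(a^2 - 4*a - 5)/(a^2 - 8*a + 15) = (a + 1)/(a - 3)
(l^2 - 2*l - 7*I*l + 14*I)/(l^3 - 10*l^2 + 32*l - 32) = (l - 7*I)/(l^2 - 8*l + 16)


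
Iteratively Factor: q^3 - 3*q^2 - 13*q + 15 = (q + 3)*(q^2 - 6*q + 5) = (q - 5)*(q + 3)*(q - 1)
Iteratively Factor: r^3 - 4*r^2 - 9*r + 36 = (r + 3)*(r^2 - 7*r + 12) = (r - 3)*(r + 3)*(r - 4)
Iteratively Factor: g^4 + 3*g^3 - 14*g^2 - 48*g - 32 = (g + 2)*(g^3 + g^2 - 16*g - 16) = (g + 2)*(g + 4)*(g^2 - 3*g - 4) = (g + 1)*(g + 2)*(g + 4)*(g - 4)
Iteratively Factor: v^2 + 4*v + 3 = (v + 3)*(v + 1)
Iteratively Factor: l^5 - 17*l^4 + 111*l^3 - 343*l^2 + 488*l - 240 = (l - 4)*(l^4 - 13*l^3 + 59*l^2 - 107*l + 60) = (l - 5)*(l - 4)*(l^3 - 8*l^2 + 19*l - 12) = (l - 5)*(l - 4)*(l - 1)*(l^2 - 7*l + 12) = (l - 5)*(l - 4)^2*(l - 1)*(l - 3)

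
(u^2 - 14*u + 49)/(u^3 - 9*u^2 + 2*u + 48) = (u^2 - 14*u + 49)/(u^3 - 9*u^2 + 2*u + 48)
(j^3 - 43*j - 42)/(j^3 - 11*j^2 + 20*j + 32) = (j^2 - j - 42)/(j^2 - 12*j + 32)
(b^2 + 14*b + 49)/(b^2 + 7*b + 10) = (b^2 + 14*b + 49)/(b^2 + 7*b + 10)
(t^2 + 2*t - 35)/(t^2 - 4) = (t^2 + 2*t - 35)/(t^2 - 4)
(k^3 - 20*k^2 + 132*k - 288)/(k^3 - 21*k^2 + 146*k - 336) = (k - 6)/(k - 7)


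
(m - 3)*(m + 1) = m^2 - 2*m - 3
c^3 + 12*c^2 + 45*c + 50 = (c + 2)*(c + 5)^2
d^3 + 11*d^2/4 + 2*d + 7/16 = (d + 1/2)^2*(d + 7/4)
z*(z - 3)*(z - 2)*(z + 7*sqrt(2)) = z^4 - 5*z^3 + 7*sqrt(2)*z^3 - 35*sqrt(2)*z^2 + 6*z^2 + 42*sqrt(2)*z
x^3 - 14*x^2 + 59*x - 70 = (x - 7)*(x - 5)*(x - 2)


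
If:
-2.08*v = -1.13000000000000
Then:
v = 0.54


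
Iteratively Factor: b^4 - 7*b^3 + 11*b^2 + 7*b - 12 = (b - 3)*(b^3 - 4*b^2 - b + 4) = (b - 3)*(b + 1)*(b^2 - 5*b + 4) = (b - 3)*(b - 1)*(b + 1)*(b - 4)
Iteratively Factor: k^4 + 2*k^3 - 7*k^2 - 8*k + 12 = (k - 2)*(k^3 + 4*k^2 + k - 6) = (k - 2)*(k - 1)*(k^2 + 5*k + 6) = (k - 2)*(k - 1)*(k + 2)*(k + 3)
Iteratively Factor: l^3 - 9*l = (l)*(l^2 - 9) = l*(l + 3)*(l - 3)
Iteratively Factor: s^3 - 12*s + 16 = (s - 2)*(s^2 + 2*s - 8) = (s - 2)^2*(s + 4)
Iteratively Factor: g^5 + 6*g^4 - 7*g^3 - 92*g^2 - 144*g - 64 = (g + 4)*(g^4 + 2*g^3 - 15*g^2 - 32*g - 16) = (g + 1)*(g + 4)*(g^3 + g^2 - 16*g - 16) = (g - 4)*(g + 1)*(g + 4)*(g^2 + 5*g + 4) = (g - 4)*(g + 1)*(g + 4)^2*(g + 1)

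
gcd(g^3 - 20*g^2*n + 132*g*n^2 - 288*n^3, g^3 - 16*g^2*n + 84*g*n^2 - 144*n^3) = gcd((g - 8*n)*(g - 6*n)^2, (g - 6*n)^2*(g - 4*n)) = g^2 - 12*g*n + 36*n^2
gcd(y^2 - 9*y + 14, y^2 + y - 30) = 1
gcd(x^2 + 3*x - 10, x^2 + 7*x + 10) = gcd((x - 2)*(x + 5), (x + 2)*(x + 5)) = x + 5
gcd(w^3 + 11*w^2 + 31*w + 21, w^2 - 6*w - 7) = w + 1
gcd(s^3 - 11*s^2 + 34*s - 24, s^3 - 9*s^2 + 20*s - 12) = s^2 - 7*s + 6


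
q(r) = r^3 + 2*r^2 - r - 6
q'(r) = 3*r^2 + 4*r - 1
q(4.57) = 126.64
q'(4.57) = 79.93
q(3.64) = 65.09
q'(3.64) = 53.31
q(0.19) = -6.11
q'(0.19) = -0.13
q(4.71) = 138.15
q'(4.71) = 84.39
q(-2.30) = -5.29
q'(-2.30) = 5.67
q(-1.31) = -3.51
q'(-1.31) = -1.09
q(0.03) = -6.03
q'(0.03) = -0.88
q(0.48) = -5.91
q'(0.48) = 1.61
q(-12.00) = -1434.00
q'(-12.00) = 383.00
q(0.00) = -6.00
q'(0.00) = -1.00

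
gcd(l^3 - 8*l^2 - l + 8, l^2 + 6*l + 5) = l + 1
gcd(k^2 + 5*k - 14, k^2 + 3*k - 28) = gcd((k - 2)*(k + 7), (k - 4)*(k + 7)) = k + 7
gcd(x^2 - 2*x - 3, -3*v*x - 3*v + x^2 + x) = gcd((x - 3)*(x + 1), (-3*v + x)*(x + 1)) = x + 1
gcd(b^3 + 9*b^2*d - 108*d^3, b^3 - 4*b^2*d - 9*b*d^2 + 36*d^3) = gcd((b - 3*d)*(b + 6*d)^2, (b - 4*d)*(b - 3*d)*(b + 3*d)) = b - 3*d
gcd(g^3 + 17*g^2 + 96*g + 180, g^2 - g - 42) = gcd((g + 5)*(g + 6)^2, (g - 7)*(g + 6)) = g + 6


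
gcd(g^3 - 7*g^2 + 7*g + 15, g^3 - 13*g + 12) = g - 3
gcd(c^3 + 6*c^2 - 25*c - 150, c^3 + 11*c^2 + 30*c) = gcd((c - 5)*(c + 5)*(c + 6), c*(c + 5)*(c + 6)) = c^2 + 11*c + 30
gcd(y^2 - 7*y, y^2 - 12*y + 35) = y - 7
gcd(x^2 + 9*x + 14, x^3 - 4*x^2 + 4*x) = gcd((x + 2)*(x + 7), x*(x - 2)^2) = 1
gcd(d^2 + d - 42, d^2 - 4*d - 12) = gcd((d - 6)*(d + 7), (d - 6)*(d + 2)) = d - 6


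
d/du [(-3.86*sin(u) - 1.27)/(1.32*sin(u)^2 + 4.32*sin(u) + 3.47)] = (5.0952*sin(u)^2 + 3.3528*sin(u) - 7.9078)*cos(u)/(1.7424*sin(u)^4 + 11.4048*sin(u)^3 + 27.8232*sin(u)^2 + 29.9808*sin(u) + 12.0409)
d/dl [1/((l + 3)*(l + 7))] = 2*(-l - 5)/(l^4 + 20*l^3 + 142*l^2 + 420*l + 441)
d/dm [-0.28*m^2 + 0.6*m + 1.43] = 0.6 - 0.56*m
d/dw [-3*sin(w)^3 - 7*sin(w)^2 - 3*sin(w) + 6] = (-14*sin(w) + 9*cos(w)^2 - 12)*cos(w)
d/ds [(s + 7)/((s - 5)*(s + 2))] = (-s^2 - 14*s + 11)/(s^4 - 6*s^3 - 11*s^2 + 60*s + 100)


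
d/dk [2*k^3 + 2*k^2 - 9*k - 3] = 6*k^2 + 4*k - 9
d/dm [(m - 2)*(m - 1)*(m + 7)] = 3*m^2 + 8*m - 19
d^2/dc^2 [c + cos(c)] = -cos(c)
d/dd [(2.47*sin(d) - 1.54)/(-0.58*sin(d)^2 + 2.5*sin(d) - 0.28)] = (1.4326*sin(d)^2 - 1.7864*sin(d) + 3.1584)*cos(d)/(0.3364*sin(d)^4 - 2.9*sin(d)^3 + 6.5748*sin(d)^2 - 1.4*sin(d) + 0.0784)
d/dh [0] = 0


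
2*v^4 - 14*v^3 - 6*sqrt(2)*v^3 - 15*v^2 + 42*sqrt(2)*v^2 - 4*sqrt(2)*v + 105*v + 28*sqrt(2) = (v - 7)*(v - 4*sqrt(2))*(sqrt(2)*v + 1)^2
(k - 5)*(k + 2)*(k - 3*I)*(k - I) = k^4 - 3*k^3 - 4*I*k^3 - 13*k^2 + 12*I*k^2 + 9*k + 40*I*k + 30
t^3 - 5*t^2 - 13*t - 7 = (t - 7)*(t + 1)^2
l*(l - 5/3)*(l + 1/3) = l^3 - 4*l^2/3 - 5*l/9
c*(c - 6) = c^2 - 6*c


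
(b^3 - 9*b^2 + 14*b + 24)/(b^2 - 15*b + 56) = (b^3 - 9*b^2 + 14*b + 24)/(b^2 - 15*b + 56)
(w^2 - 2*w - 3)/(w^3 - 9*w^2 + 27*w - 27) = (w + 1)/(w^2 - 6*w + 9)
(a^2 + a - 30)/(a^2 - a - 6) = (-a^2 - a + 30)/(-a^2 + a + 6)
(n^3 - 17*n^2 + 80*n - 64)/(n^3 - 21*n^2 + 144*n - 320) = (n - 1)/(n - 5)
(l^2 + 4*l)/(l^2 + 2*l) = (l + 4)/(l + 2)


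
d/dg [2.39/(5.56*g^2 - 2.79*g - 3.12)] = (6.6681 - 26.5768*g)/(-5.56*g^2 + 2.79*g + 3.12)^2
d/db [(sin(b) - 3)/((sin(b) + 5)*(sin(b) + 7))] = (6*sin(b) + cos(b)^2 + 70)*cos(b)/((sin(b) + 5)^2*(sin(b) + 7)^2)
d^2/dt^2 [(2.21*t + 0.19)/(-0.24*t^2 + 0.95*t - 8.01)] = (-(0.48*t - 0.95)*(0.96*t - 1.9)*(2.21*t + 0.19) + (3.1824*t - 4.1078)*(0.24*t^2 - 0.95*t + 8.01))/(0.24*t^2 - 0.95*t + 8.01)^3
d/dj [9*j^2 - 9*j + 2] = 18*j - 9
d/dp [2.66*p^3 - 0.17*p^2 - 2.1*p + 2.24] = 7.98*p^2 - 0.34*p - 2.1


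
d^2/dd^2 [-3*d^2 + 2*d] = -6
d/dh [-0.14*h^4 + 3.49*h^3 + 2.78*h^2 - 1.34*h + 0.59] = -0.56*h^3 + 10.47*h^2 + 5.56*h - 1.34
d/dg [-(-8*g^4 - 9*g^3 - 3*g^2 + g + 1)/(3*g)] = 8*g^2 + 6*g + 1 + 1/(3*g^2)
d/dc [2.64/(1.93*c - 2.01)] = -5.0952/(1.93*c - 2.01)^2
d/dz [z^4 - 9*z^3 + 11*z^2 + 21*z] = 4*z^3 - 27*z^2 + 22*z + 21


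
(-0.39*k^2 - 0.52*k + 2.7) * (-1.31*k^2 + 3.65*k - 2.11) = 0.5109*k^4 - 0.7423*k^3 - 4.6121*k^2 + 10.9522*k - 5.697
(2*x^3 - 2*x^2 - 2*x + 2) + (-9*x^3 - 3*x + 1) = -7*x^3 - 2*x^2 - 5*x + 3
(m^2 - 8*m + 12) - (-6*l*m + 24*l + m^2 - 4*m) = 6*l*m - 24*l - 4*m + 12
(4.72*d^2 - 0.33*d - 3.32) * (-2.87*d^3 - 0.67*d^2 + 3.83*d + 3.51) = -13.5464*d^5 - 2.2153*d^4 + 27.8271*d^3 + 17.5277*d^2 - 13.8739*d - 11.6532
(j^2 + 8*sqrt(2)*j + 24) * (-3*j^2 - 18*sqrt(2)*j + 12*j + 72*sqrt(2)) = -3*j^4 - 42*sqrt(2)*j^3 + 12*j^3 - 360*j^2 + 168*sqrt(2)*j^2 - 432*sqrt(2)*j + 1440*j + 1728*sqrt(2)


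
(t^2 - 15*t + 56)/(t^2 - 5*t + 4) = (t^2 - 15*t + 56)/(t^2 - 5*t + 4)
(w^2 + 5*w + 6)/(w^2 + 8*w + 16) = (w^2 + 5*w + 6)/(w^2 + 8*w + 16)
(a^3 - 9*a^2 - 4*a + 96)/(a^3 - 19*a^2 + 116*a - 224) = (a + 3)/(a - 7)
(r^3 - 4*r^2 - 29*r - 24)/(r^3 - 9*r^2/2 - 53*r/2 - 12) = 2*(r + 1)/(2*r + 1)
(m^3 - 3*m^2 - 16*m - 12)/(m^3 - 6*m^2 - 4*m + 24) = (m + 1)/(m - 2)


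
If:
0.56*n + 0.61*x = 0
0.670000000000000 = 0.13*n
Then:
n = 5.15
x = -4.73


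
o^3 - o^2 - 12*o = o*(o - 4)*(o + 3)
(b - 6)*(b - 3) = b^2 - 9*b + 18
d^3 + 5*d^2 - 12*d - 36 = (d - 3)*(d + 2)*(d + 6)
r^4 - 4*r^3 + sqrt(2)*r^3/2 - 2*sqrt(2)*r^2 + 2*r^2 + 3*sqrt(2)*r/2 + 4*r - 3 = (r - 3)*(r - 1)*(r - sqrt(2)/2)*(r + sqrt(2))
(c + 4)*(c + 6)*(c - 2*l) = c^3 - 2*c^2*l + 10*c^2 - 20*c*l + 24*c - 48*l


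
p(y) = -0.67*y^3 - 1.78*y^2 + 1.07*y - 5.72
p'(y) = -2.01*y^2 - 3.56*y + 1.07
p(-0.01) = -5.73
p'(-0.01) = 1.11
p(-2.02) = -9.62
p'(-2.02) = 0.06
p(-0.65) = -6.98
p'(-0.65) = 2.53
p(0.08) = -5.65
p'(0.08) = 0.77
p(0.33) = -5.58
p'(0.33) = -0.32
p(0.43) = -5.64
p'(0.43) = -0.83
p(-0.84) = -7.48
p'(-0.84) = 2.64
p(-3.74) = 0.43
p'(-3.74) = -13.73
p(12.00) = -1406.96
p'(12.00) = -331.09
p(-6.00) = 68.50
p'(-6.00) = -49.93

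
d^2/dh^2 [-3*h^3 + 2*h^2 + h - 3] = 4 - 18*h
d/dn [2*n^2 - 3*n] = 4*n - 3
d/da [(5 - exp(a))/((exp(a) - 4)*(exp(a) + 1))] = (exp(2*a) - 10*exp(a) + 19)*exp(a)/(exp(4*a) - 6*exp(3*a) + exp(2*a) + 24*exp(a) + 16)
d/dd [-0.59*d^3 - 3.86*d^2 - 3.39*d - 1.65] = -1.77*d^2 - 7.72*d - 3.39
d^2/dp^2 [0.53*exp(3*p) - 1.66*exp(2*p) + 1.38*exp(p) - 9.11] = (4.77*exp(2*p) - 6.64*exp(p) + 1.38)*exp(p)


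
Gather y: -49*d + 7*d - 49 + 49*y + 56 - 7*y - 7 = -42*d + 42*y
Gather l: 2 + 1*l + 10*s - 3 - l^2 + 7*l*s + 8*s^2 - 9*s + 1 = -l^2 + l*(7*s + 1) + 8*s^2 + s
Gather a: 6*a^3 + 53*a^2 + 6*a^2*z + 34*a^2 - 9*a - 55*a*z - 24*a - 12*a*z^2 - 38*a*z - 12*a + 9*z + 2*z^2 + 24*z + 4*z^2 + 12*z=6*a^3 + a^2*(6*z + 87) + a*(-12*z^2 - 93*z - 45) + 6*z^2 + 45*z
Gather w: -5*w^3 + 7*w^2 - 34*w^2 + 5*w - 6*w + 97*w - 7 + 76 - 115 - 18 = -5*w^3 - 27*w^2 + 96*w - 64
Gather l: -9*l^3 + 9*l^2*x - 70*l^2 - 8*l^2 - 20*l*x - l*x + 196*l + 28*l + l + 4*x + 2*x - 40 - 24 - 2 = -9*l^3 + l^2*(9*x - 78) + l*(225 - 21*x) + 6*x - 66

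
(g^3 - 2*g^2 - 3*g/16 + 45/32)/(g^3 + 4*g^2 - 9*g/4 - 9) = (16*g^2 - 8*g - 15)/(8*(2*g^2 + 11*g + 12))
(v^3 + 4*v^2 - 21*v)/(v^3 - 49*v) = (v - 3)/(v - 7)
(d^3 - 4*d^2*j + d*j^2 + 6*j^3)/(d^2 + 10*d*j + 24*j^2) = (d^3 - 4*d^2*j + d*j^2 + 6*j^3)/(d^2 + 10*d*j + 24*j^2)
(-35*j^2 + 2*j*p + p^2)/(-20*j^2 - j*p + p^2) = (7*j + p)/(4*j + p)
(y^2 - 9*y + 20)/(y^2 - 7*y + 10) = (y - 4)/(y - 2)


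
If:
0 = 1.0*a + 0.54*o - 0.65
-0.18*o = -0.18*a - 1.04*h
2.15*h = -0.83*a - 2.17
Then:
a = 11.32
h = -5.38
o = -19.76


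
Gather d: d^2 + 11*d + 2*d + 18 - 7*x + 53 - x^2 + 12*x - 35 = d^2 + 13*d - x^2 + 5*x + 36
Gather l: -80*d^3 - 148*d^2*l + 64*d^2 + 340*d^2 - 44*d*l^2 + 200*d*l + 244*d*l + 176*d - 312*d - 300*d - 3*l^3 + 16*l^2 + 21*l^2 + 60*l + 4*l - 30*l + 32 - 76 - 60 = -80*d^3 + 404*d^2 - 436*d - 3*l^3 + l^2*(37 - 44*d) + l*(-148*d^2 + 444*d + 34) - 104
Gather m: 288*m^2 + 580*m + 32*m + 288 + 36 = 288*m^2 + 612*m + 324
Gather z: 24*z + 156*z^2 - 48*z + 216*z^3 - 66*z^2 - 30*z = 216*z^3 + 90*z^2 - 54*z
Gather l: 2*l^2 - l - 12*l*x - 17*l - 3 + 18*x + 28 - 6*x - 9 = 2*l^2 + l*(-12*x - 18) + 12*x + 16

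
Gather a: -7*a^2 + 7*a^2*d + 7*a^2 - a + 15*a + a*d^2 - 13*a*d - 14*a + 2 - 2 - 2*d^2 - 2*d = 7*a^2*d + a*(d^2 - 13*d) - 2*d^2 - 2*d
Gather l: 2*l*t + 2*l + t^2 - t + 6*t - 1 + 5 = l*(2*t + 2) + t^2 + 5*t + 4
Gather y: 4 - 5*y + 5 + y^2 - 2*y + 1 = y^2 - 7*y + 10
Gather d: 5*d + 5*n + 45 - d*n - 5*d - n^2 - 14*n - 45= -d*n - n^2 - 9*n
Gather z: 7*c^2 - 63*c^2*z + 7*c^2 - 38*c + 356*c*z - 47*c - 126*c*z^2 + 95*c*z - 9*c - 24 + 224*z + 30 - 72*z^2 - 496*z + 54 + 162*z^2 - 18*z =14*c^2 - 94*c + z^2*(90 - 126*c) + z*(-63*c^2 + 451*c - 290) + 60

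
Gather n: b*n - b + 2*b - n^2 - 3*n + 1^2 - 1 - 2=b - n^2 + n*(b - 3) - 2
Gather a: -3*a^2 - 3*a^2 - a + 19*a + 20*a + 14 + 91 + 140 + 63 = -6*a^2 + 38*a + 308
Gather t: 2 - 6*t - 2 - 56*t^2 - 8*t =-56*t^2 - 14*t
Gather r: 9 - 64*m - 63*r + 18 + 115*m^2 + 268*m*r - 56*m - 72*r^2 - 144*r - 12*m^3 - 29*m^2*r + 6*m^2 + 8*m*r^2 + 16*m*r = -12*m^3 + 121*m^2 - 120*m + r^2*(8*m - 72) + r*(-29*m^2 + 284*m - 207) + 27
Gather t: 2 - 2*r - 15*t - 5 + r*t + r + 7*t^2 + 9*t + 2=-r + 7*t^2 + t*(r - 6) - 1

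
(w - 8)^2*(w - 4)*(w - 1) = w^4 - 21*w^3 + 148*w^2 - 384*w + 256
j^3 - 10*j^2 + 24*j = j*(j - 6)*(j - 4)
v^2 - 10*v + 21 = (v - 7)*(v - 3)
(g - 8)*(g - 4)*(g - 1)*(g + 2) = g^4 - 11*g^3 + 18*g^2 + 56*g - 64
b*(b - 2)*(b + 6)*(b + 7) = b^4 + 11*b^3 + 16*b^2 - 84*b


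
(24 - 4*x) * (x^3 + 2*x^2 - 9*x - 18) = -4*x^4 + 16*x^3 + 84*x^2 - 144*x - 432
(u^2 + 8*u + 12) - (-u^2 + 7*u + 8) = 2*u^2 + u + 4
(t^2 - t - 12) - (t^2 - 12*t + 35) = 11*t - 47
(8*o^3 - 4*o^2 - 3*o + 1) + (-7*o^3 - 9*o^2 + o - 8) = o^3 - 13*o^2 - 2*o - 7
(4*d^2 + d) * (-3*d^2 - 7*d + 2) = -12*d^4 - 31*d^3 + d^2 + 2*d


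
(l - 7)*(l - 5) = l^2 - 12*l + 35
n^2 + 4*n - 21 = (n - 3)*(n + 7)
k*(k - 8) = k^2 - 8*k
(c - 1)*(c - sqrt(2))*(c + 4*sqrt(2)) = c^3 - c^2 + 3*sqrt(2)*c^2 - 8*c - 3*sqrt(2)*c + 8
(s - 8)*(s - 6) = s^2 - 14*s + 48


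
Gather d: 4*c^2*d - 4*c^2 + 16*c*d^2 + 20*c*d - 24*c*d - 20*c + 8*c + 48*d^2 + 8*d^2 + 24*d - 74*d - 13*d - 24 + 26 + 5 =-4*c^2 - 12*c + d^2*(16*c + 56) + d*(4*c^2 - 4*c - 63) + 7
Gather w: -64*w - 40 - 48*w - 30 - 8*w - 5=-120*w - 75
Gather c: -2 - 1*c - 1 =-c - 3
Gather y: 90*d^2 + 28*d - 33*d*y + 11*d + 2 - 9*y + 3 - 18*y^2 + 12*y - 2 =90*d^2 + 39*d - 18*y^2 + y*(3 - 33*d) + 3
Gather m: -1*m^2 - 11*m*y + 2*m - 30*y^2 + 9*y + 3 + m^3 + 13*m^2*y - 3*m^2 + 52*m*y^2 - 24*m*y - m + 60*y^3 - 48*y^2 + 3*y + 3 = m^3 + m^2*(13*y - 4) + m*(52*y^2 - 35*y + 1) + 60*y^3 - 78*y^2 + 12*y + 6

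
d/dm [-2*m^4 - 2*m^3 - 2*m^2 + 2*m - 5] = -8*m^3 - 6*m^2 - 4*m + 2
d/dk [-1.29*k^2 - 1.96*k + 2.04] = -2.58*k - 1.96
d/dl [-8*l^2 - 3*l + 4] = -16*l - 3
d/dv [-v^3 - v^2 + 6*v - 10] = -3*v^2 - 2*v + 6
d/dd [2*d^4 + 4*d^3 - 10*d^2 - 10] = 4*d*(2*d^2 + 3*d - 5)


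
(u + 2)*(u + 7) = u^2 + 9*u + 14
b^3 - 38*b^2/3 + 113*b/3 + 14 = (b - 7)*(b - 6)*(b + 1/3)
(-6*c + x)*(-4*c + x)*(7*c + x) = 168*c^3 - 46*c^2*x - 3*c*x^2 + x^3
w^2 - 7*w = w*(w - 7)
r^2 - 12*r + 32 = (r - 8)*(r - 4)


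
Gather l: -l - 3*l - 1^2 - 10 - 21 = -4*l - 32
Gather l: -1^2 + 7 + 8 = 14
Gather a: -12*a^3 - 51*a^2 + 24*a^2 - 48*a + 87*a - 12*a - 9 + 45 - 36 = -12*a^3 - 27*a^2 + 27*a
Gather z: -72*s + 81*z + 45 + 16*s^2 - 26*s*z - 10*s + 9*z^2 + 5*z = 16*s^2 - 82*s + 9*z^2 + z*(86 - 26*s) + 45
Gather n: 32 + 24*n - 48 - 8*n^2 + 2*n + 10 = -8*n^2 + 26*n - 6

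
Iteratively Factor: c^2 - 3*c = (c)*(c - 3)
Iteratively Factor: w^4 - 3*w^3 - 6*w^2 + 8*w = (w - 4)*(w^3 + w^2 - 2*w) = (w - 4)*(w + 2)*(w^2 - w) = w*(w - 4)*(w + 2)*(w - 1)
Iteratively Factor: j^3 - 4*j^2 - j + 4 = (j - 1)*(j^2 - 3*j - 4) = (j - 4)*(j - 1)*(j + 1)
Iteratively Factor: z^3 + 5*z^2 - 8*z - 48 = (z - 3)*(z^2 + 8*z + 16) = (z - 3)*(z + 4)*(z + 4)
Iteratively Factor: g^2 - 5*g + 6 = (g - 3)*(g - 2)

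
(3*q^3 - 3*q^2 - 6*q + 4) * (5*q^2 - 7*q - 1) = 15*q^5 - 36*q^4 - 12*q^3 + 65*q^2 - 22*q - 4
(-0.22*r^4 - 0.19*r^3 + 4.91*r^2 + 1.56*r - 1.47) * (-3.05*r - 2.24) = 0.671*r^5 + 1.0723*r^4 - 14.5499*r^3 - 15.7564*r^2 + 0.989099999999999*r + 3.2928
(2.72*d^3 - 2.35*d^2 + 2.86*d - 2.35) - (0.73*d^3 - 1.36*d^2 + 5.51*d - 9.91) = 1.99*d^3 - 0.99*d^2 - 2.65*d + 7.56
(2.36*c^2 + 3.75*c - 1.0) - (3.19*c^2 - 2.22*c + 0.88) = -0.83*c^2 + 5.97*c - 1.88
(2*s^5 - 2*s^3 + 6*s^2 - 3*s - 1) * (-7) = -14*s^5 + 14*s^3 - 42*s^2 + 21*s + 7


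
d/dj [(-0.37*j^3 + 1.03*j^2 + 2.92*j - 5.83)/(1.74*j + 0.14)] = (-1.2876*j^3 + 1.6368*j^2 + 0.2884*j + 10.553)/(3.0276*j^2 + 0.4872*j + 0.0196)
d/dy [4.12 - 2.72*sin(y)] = -2.72*cos(y)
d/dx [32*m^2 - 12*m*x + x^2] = -12*m + 2*x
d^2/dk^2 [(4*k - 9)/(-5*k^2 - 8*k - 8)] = 2*(-4*(4*k - 9)*(5*k + 4)^2 + (60*k - 13)*(5*k^2 + 8*k + 8))/(5*k^2 + 8*k + 8)^3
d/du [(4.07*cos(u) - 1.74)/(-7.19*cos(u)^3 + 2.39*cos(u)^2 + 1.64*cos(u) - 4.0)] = (-58.5266*cos(u)^3 + 47.2591*cos(u)^2 - 8.3172*cos(u) + 13.4264)*sin(u)/(51.6961*cos(u)^6 - 34.3682*cos(u)^5 - 17.8711*cos(u)^4 + 65.3592*cos(u)^3 - 16.4304*cos(u)^2 - 13.12*cos(u) + 16.0)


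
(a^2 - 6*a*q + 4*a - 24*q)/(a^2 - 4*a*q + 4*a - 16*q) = (-a + 6*q)/(-a + 4*q)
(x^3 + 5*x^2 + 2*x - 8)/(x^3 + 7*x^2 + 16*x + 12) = (x^2 + 3*x - 4)/(x^2 + 5*x + 6)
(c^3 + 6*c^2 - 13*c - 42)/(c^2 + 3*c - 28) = (c^2 - c - 6)/(c - 4)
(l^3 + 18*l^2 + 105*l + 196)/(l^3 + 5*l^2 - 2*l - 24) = (l^2 + 14*l + 49)/(l^2 + l - 6)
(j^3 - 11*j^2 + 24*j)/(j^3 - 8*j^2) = (j - 3)/j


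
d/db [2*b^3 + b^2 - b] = 6*b^2 + 2*b - 1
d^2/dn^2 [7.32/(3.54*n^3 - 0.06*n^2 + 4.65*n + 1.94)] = ((0.8784 - 155.4768*n)*(3.54*n^3 - 0.06*n^2 + 4.65*n + 1.94) + 7.32*(10.62*n^2 - 0.12*n + 4.65)*(21.24*n^2 - 0.24*n + 9.3))/(3.54*n^3 - 0.06*n^2 + 4.65*n + 1.94)^3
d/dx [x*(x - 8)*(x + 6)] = 3*x^2 - 4*x - 48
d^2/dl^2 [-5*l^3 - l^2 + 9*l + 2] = -30*l - 2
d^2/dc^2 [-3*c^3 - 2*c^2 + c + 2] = -18*c - 4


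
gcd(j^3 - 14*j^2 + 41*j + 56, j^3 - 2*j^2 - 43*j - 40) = j^2 - 7*j - 8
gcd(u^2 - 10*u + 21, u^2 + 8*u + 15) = 1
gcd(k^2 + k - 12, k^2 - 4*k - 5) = 1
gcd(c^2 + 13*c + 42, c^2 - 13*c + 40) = 1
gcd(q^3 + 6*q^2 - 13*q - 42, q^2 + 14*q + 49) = q + 7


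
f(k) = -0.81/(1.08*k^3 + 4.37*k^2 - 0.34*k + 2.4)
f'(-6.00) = 0.01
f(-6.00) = 0.01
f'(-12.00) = 0.00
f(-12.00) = 0.00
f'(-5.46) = 0.02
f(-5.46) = 0.02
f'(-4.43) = 1.11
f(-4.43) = 0.19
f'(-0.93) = -0.14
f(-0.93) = -0.14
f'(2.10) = 0.03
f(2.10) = -0.03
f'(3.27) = 0.01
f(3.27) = -0.01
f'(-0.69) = -0.21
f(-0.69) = -0.19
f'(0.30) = 0.28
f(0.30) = -0.30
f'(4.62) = 0.00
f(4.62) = -0.00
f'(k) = -0.81*(-3.24*k^2 - 8.74*k + 0.34)/(1.08*k^3 + 4.37*k^2 - 0.34*k + 2.4)^2 = (2.6244*k^2 + 7.0794*k - 0.2754)/(1.08*k^3 + 4.37*k^2 - 0.34*k + 2.4)^2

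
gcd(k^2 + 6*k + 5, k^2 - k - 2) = k + 1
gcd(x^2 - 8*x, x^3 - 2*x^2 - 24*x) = x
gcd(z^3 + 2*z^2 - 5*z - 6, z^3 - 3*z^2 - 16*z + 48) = 1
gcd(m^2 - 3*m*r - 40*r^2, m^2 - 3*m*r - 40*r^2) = -m^2 + 3*m*r + 40*r^2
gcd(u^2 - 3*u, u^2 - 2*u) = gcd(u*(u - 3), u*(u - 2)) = u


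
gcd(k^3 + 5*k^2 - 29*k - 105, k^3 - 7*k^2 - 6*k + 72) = k + 3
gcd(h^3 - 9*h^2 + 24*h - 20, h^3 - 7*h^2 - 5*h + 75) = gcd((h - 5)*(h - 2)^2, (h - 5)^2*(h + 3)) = h - 5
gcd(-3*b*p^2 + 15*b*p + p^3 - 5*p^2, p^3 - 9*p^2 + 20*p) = p^2 - 5*p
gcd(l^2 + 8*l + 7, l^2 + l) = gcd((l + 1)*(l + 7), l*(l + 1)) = l + 1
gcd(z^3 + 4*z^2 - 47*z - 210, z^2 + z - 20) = z + 5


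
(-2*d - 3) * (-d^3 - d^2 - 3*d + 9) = 2*d^4 + 5*d^3 + 9*d^2 - 9*d - 27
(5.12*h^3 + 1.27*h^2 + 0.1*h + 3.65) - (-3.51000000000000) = 5.12*h^3 + 1.27*h^2 + 0.1*h + 7.16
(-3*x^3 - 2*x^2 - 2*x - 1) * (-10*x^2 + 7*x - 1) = 30*x^5 - x^4 + 9*x^3 - 2*x^2 - 5*x + 1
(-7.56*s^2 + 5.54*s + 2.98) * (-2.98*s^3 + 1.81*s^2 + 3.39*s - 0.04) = 22.5288*s^5 - 30.1928*s^4 - 24.4814*s^3 + 24.4768*s^2 + 9.8806*s - 0.1192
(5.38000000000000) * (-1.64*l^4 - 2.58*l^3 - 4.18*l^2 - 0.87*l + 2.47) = -8.8232*l^4 - 13.8804*l^3 - 22.4884*l^2 - 4.6806*l + 13.2886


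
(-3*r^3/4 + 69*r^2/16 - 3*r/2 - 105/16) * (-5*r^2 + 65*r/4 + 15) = 15*r^5/4 - 135*r^4/4 + 4245*r^3/64 + 585*r^2/8 - 8265*r/64 - 1575/16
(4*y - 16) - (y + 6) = 3*y - 22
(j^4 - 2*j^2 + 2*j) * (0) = 0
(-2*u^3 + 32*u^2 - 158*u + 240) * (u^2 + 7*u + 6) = -2*u^5 + 18*u^4 + 54*u^3 - 674*u^2 + 732*u + 1440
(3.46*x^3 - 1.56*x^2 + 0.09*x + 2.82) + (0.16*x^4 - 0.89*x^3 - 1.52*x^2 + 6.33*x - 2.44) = 0.16*x^4 + 2.57*x^3 - 3.08*x^2 + 6.42*x + 0.38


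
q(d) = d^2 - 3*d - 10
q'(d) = 2*d - 3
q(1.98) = -12.02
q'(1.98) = 0.96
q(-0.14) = -9.56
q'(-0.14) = -3.28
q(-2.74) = 5.73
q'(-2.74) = -8.48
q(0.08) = -10.23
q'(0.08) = -2.84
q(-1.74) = -1.75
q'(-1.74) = -6.48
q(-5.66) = 39.02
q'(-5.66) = -14.32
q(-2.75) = 5.81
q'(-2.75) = -8.50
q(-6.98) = 59.66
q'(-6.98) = -16.96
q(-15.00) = 260.00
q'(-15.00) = -33.00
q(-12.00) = 170.00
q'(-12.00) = -27.00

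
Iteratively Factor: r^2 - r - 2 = (r - 2)*(r + 1)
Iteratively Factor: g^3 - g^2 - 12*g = (g + 3)*(g^2 - 4*g) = (g - 4)*(g + 3)*(g)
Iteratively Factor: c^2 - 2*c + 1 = (c - 1)*(c - 1)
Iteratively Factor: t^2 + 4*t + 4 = (t + 2)*(t + 2)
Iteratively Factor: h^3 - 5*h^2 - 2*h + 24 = (h - 3)*(h^2 - 2*h - 8) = (h - 4)*(h - 3)*(h + 2)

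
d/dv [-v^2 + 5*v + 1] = 5 - 2*v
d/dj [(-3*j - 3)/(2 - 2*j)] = -3/(j - 1)^2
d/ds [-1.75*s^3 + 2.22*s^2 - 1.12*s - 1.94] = -5.25*s^2 + 4.44*s - 1.12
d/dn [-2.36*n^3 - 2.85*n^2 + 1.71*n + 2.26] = -7.08*n^2 - 5.7*n + 1.71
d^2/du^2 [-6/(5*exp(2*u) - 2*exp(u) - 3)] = 12*(4*(5*exp(u) - 1)^2*exp(u) + (10*exp(u) - 1)*(-5*exp(2*u) + 2*exp(u) + 3))*exp(u)/(-5*exp(2*u) + 2*exp(u) + 3)^3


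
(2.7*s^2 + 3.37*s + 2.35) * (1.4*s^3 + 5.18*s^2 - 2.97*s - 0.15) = 3.78*s^5 + 18.704*s^4 + 12.7276*s^3 + 1.7591*s^2 - 7.485*s - 0.3525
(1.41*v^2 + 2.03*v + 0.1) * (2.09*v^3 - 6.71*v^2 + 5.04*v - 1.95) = 2.9469*v^5 - 5.2184*v^4 - 6.3059*v^3 + 6.8107*v^2 - 3.4545*v - 0.195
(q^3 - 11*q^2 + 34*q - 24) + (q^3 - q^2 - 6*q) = 2*q^3 - 12*q^2 + 28*q - 24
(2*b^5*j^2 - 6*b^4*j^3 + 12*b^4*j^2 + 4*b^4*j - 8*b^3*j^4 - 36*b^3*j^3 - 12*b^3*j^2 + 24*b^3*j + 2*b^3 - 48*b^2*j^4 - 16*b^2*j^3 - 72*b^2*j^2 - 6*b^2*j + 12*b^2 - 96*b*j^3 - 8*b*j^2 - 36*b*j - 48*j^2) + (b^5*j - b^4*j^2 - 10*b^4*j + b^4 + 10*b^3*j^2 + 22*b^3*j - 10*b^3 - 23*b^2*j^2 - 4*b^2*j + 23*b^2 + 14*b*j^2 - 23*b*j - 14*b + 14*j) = 2*b^5*j^2 + b^5*j - 6*b^4*j^3 + 11*b^4*j^2 - 6*b^4*j + b^4 - 8*b^3*j^4 - 36*b^3*j^3 - 2*b^3*j^2 + 46*b^3*j - 8*b^3 - 48*b^2*j^4 - 16*b^2*j^3 - 95*b^2*j^2 - 10*b^2*j + 35*b^2 - 96*b*j^3 + 6*b*j^2 - 59*b*j - 14*b - 48*j^2 + 14*j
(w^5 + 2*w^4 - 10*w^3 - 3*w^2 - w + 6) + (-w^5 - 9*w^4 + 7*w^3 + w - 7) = -7*w^4 - 3*w^3 - 3*w^2 - 1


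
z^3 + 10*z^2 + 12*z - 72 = (z - 2)*(z + 6)^2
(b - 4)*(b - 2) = b^2 - 6*b + 8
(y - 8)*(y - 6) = y^2 - 14*y + 48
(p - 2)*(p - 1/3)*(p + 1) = p^3 - 4*p^2/3 - 5*p/3 + 2/3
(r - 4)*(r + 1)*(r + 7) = r^3 + 4*r^2 - 25*r - 28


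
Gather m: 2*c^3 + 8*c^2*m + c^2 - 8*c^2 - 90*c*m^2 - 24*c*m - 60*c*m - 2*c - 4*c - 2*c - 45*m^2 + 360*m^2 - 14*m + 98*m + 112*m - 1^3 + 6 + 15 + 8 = 2*c^3 - 7*c^2 - 8*c + m^2*(315 - 90*c) + m*(8*c^2 - 84*c + 196) + 28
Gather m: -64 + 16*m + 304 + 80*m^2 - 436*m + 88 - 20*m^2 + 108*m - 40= 60*m^2 - 312*m + 288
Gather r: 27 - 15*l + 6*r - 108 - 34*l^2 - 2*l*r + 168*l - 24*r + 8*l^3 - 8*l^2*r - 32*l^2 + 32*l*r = 8*l^3 - 66*l^2 + 153*l + r*(-8*l^2 + 30*l - 18) - 81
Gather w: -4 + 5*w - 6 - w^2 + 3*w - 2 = -w^2 + 8*w - 12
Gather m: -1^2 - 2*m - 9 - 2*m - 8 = -4*m - 18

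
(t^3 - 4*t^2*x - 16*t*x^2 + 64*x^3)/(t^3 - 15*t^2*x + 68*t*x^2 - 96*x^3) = (t^2 - 16*x^2)/(t^2 - 11*t*x + 24*x^2)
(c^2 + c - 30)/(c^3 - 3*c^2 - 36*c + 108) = (c - 5)/(c^2 - 9*c + 18)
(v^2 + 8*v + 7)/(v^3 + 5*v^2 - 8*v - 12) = (v + 7)/(v^2 + 4*v - 12)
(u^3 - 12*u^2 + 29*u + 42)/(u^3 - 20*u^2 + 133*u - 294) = (u + 1)/(u - 7)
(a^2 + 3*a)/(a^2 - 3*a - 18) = a/(a - 6)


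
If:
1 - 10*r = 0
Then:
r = 1/10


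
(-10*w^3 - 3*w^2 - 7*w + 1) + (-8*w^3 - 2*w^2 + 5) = -18*w^3 - 5*w^2 - 7*w + 6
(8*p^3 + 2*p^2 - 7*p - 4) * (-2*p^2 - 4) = -16*p^5 - 4*p^4 - 18*p^3 + 28*p + 16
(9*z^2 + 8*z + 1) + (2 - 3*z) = 9*z^2 + 5*z + 3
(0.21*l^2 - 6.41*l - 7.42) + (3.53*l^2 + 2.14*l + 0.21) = 3.74*l^2 - 4.27*l - 7.21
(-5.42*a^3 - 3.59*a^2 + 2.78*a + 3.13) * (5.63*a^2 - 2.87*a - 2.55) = -30.5146*a^5 - 4.6563*a^4 + 39.7757*a^3 + 18.7978*a^2 - 16.0721*a - 7.9815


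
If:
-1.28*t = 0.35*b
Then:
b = -3.65714285714286*t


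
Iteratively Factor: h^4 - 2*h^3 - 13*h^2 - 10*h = (h + 1)*(h^3 - 3*h^2 - 10*h) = (h - 5)*(h + 1)*(h^2 + 2*h) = h*(h - 5)*(h + 1)*(h + 2)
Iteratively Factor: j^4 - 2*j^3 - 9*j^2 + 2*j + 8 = (j - 4)*(j^3 + 2*j^2 - j - 2) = (j - 4)*(j - 1)*(j^2 + 3*j + 2) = (j - 4)*(j - 1)*(j + 1)*(j + 2)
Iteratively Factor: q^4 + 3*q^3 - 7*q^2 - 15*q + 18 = (q + 3)*(q^3 - 7*q + 6) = (q - 1)*(q + 3)*(q^2 + q - 6) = (q - 2)*(q - 1)*(q + 3)*(q + 3)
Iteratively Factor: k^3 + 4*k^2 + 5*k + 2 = (k + 2)*(k^2 + 2*k + 1) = (k + 1)*(k + 2)*(k + 1)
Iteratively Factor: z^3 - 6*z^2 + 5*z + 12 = (z + 1)*(z^2 - 7*z + 12) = (z - 4)*(z + 1)*(z - 3)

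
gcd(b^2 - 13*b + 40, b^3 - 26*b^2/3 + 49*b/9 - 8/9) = b - 8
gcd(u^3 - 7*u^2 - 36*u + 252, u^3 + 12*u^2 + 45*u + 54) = u + 6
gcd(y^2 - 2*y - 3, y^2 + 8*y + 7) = y + 1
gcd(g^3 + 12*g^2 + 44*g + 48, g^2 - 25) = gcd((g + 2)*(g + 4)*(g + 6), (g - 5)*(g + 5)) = 1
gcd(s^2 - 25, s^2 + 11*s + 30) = s + 5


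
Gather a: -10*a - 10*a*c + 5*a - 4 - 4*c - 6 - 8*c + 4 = a*(-10*c - 5) - 12*c - 6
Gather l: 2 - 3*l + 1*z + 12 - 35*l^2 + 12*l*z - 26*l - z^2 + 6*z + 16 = -35*l^2 + l*(12*z - 29) - z^2 + 7*z + 30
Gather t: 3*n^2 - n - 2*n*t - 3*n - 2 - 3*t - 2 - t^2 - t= 3*n^2 - 4*n - t^2 + t*(-2*n - 4) - 4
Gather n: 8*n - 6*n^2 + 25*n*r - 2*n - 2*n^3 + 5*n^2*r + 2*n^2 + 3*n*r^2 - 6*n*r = -2*n^3 + n^2*(5*r - 4) + n*(3*r^2 + 19*r + 6)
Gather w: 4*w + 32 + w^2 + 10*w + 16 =w^2 + 14*w + 48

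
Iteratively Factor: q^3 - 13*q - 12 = (q - 4)*(q^2 + 4*q + 3) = (q - 4)*(q + 1)*(q + 3)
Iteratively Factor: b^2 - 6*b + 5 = (b - 1)*(b - 5)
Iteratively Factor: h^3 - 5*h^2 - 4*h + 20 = (h - 2)*(h^2 - 3*h - 10) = (h - 5)*(h - 2)*(h + 2)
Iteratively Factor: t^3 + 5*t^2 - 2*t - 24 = (t + 4)*(t^2 + t - 6) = (t + 3)*(t + 4)*(t - 2)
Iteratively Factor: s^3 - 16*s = (s - 4)*(s^2 + 4*s) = s*(s - 4)*(s + 4)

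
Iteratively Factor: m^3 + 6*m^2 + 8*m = (m)*(m^2 + 6*m + 8) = m*(m + 2)*(m + 4)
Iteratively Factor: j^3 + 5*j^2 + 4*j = (j)*(j^2 + 5*j + 4) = j*(j + 1)*(j + 4)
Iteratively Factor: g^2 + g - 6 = (g - 2)*(g + 3)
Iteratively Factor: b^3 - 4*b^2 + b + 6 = (b + 1)*(b^2 - 5*b + 6) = (b - 2)*(b + 1)*(b - 3)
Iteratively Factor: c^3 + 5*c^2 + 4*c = (c)*(c^2 + 5*c + 4) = c*(c + 1)*(c + 4)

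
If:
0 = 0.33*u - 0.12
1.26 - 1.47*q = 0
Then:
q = 0.86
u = 0.36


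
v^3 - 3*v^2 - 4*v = v*(v - 4)*(v + 1)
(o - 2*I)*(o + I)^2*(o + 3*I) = o^4 + 3*I*o^3 + 3*o^2 + 11*I*o - 6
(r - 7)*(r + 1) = r^2 - 6*r - 7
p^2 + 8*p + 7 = (p + 1)*(p + 7)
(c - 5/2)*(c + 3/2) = c^2 - c - 15/4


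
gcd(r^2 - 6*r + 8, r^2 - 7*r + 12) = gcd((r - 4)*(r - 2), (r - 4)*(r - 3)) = r - 4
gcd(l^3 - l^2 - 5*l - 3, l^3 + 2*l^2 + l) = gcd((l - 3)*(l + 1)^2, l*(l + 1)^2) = l^2 + 2*l + 1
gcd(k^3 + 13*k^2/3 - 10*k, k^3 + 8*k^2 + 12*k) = k^2 + 6*k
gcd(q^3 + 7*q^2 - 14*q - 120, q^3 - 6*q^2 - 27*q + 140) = q^2 + q - 20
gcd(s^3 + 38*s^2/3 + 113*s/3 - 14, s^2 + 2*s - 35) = s + 7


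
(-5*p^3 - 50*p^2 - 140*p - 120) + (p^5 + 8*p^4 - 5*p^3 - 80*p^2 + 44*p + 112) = p^5 + 8*p^4 - 10*p^3 - 130*p^2 - 96*p - 8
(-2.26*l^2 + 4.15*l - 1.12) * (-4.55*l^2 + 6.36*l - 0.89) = 10.283*l^4 - 33.2561*l^3 + 33.5014*l^2 - 10.8167*l + 0.9968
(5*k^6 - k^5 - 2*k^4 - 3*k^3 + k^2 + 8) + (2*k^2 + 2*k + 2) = 5*k^6 - k^5 - 2*k^4 - 3*k^3 + 3*k^2 + 2*k + 10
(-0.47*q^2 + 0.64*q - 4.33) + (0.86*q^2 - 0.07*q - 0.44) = 0.39*q^2 + 0.57*q - 4.77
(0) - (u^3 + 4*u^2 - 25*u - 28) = -u^3 - 4*u^2 + 25*u + 28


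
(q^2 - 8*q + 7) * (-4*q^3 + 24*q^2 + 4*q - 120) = -4*q^5 + 56*q^4 - 216*q^3 + 16*q^2 + 988*q - 840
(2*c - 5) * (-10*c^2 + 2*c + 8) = -20*c^3 + 54*c^2 + 6*c - 40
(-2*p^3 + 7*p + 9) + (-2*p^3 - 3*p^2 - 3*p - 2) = -4*p^3 - 3*p^2 + 4*p + 7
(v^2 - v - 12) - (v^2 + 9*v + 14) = -10*v - 26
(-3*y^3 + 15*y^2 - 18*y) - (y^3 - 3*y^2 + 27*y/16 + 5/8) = -4*y^3 + 18*y^2 - 315*y/16 - 5/8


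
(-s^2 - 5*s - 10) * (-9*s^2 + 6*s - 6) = 9*s^4 + 39*s^3 + 66*s^2 - 30*s + 60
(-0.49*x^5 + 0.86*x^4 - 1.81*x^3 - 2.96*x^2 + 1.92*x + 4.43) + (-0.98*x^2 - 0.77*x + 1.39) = -0.49*x^5 + 0.86*x^4 - 1.81*x^3 - 3.94*x^2 + 1.15*x + 5.82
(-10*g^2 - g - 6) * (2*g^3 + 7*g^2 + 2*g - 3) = -20*g^5 - 72*g^4 - 39*g^3 - 14*g^2 - 9*g + 18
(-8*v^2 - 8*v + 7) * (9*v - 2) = -72*v^3 - 56*v^2 + 79*v - 14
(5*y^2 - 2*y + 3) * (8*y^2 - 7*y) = 40*y^4 - 51*y^3 + 38*y^2 - 21*y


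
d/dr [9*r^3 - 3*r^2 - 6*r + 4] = 27*r^2 - 6*r - 6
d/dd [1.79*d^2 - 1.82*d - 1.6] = 3.58*d - 1.82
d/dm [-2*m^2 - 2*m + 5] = -4*m - 2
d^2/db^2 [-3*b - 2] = 0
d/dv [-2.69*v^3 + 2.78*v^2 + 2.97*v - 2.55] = -8.07*v^2 + 5.56*v + 2.97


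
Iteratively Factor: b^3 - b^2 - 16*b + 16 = (b + 4)*(b^2 - 5*b + 4) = (b - 1)*(b + 4)*(b - 4)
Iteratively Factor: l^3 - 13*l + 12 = (l - 3)*(l^2 + 3*l - 4) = (l - 3)*(l - 1)*(l + 4)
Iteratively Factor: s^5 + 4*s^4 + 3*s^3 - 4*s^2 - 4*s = (s + 1)*(s^4 + 3*s^3 - 4*s) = (s - 1)*(s + 1)*(s^3 + 4*s^2 + 4*s) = (s - 1)*(s + 1)*(s + 2)*(s^2 + 2*s) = s*(s - 1)*(s + 1)*(s + 2)*(s + 2)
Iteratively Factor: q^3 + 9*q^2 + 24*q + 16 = (q + 4)*(q^2 + 5*q + 4) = (q + 1)*(q + 4)*(q + 4)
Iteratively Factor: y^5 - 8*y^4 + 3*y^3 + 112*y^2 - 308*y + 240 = (y - 2)*(y^4 - 6*y^3 - 9*y^2 + 94*y - 120) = (y - 3)*(y - 2)*(y^3 - 3*y^2 - 18*y + 40) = (y - 3)*(y - 2)*(y + 4)*(y^2 - 7*y + 10) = (y - 5)*(y - 3)*(y - 2)*(y + 4)*(y - 2)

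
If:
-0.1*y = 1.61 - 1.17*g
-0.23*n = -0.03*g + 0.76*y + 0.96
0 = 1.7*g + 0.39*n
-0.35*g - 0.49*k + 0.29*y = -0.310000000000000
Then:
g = 1.43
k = 0.01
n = -6.25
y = 0.69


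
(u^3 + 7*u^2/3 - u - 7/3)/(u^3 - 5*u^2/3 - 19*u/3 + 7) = (u + 1)/(u - 3)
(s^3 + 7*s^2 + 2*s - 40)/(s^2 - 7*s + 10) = (s^2 + 9*s + 20)/(s - 5)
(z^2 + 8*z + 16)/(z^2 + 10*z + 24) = (z + 4)/(z + 6)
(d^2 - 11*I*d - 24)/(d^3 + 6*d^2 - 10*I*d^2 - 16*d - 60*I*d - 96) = (d - 3*I)/(d^2 + 2*d*(3 - I) - 12*I)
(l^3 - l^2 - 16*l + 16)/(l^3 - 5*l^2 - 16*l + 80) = (l - 1)/(l - 5)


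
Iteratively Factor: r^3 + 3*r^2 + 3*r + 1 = (r + 1)*(r^2 + 2*r + 1) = (r + 1)^2*(r + 1)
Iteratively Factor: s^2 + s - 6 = (s + 3)*(s - 2)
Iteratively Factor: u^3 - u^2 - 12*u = (u - 4)*(u^2 + 3*u) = u*(u - 4)*(u + 3)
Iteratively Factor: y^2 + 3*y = (y)*(y + 3)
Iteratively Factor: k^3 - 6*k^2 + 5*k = (k - 5)*(k^2 - k) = (k - 5)*(k - 1)*(k)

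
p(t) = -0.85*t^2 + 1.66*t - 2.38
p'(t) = 1.66 - 1.7*t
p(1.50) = -1.80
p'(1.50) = -0.89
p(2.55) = -3.67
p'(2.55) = -2.68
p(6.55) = -27.97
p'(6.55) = -9.48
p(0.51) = -1.75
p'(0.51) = 0.79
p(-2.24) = -10.36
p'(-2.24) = 5.47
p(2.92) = -4.78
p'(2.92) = -3.30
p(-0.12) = -2.59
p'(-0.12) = 1.86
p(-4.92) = -31.12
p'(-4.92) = 10.02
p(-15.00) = -218.53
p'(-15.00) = 27.16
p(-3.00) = -15.01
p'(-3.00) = 6.76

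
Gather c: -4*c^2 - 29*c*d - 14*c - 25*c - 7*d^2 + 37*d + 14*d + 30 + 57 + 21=-4*c^2 + c*(-29*d - 39) - 7*d^2 + 51*d + 108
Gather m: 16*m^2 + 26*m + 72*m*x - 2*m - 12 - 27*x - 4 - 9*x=16*m^2 + m*(72*x + 24) - 36*x - 16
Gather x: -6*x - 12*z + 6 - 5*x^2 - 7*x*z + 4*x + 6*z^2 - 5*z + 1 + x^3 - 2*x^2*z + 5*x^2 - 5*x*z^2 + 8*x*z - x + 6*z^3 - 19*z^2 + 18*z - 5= x^3 - 2*x^2*z + x*(-5*z^2 + z - 3) + 6*z^3 - 13*z^2 + z + 2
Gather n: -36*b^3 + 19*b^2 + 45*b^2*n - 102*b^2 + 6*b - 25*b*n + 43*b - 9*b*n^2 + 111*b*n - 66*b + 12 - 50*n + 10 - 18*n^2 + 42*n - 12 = -36*b^3 - 83*b^2 - 17*b + n^2*(-9*b - 18) + n*(45*b^2 + 86*b - 8) + 10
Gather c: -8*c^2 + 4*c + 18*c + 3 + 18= -8*c^2 + 22*c + 21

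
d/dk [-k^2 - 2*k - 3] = -2*k - 2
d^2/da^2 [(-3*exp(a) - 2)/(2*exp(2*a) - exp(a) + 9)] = (-12*exp(4*a) - 38*exp(3*a) + 336*exp(2*a) + 115*exp(a) - 261)*exp(a)/(8*exp(6*a) - 12*exp(5*a) + 114*exp(4*a) - 109*exp(3*a) + 513*exp(2*a) - 243*exp(a) + 729)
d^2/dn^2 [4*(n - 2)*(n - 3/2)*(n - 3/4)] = 24*n - 34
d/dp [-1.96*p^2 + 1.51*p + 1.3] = 1.51 - 3.92*p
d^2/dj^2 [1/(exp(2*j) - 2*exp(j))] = 2*((1 - 2*exp(j))*(exp(j) - 2) + 4*(1 - exp(j))^2)*exp(-j)/(exp(j) - 2)^3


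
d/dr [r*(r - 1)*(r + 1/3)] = 3*r^2 - 4*r/3 - 1/3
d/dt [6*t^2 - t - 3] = 12*t - 1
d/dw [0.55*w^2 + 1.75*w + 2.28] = 1.1*w + 1.75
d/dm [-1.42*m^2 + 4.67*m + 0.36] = 4.67 - 2.84*m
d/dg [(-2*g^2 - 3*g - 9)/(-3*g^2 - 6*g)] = (g^2 - 18*g - 18)/(3*g^2*(g^2 + 4*g + 4))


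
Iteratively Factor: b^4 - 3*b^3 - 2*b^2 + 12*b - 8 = (b - 2)*(b^3 - b^2 - 4*b + 4) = (b - 2)^2*(b^2 + b - 2) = (b - 2)^2*(b + 2)*(b - 1)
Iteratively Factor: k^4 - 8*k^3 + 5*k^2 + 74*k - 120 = (k - 4)*(k^3 - 4*k^2 - 11*k + 30) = (k - 4)*(k - 2)*(k^2 - 2*k - 15) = (k - 5)*(k - 4)*(k - 2)*(k + 3)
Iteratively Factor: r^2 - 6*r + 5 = (r - 5)*(r - 1)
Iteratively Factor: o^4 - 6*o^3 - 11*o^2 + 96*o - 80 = (o - 1)*(o^3 - 5*o^2 - 16*o + 80) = (o - 4)*(o - 1)*(o^2 - o - 20) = (o - 5)*(o - 4)*(o - 1)*(o + 4)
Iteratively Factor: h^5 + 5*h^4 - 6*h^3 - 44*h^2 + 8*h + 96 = (h + 4)*(h^4 + h^3 - 10*h^2 - 4*h + 24) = (h + 2)*(h + 4)*(h^3 - h^2 - 8*h + 12) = (h + 2)*(h + 3)*(h + 4)*(h^2 - 4*h + 4) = (h - 2)*(h + 2)*(h + 3)*(h + 4)*(h - 2)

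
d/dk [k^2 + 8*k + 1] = 2*k + 8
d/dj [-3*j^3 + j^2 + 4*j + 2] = -9*j^2 + 2*j + 4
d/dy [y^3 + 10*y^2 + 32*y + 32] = 3*y^2 + 20*y + 32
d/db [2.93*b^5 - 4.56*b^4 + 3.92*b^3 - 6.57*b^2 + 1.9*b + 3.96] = 14.65*b^4 - 18.24*b^3 + 11.76*b^2 - 13.14*b + 1.9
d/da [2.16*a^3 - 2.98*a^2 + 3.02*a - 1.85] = 6.48*a^2 - 5.96*a + 3.02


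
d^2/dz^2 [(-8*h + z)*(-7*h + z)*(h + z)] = -28*h + 6*z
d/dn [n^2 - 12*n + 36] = 2*n - 12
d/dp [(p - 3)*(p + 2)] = 2*p - 1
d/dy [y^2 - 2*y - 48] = 2*y - 2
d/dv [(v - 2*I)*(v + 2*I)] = 2*v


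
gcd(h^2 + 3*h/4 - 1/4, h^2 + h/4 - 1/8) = h - 1/4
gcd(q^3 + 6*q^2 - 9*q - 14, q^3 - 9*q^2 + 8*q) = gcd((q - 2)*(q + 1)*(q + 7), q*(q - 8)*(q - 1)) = 1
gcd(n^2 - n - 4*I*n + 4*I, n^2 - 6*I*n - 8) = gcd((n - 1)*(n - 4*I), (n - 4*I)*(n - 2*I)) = n - 4*I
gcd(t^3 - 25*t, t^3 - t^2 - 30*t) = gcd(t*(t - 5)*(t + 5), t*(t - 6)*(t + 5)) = t^2 + 5*t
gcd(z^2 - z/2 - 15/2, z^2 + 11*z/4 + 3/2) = 1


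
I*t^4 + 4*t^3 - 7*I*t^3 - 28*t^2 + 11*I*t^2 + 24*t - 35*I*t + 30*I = (t - 6)*(t - 5*I)*(t + I)*(I*t - I)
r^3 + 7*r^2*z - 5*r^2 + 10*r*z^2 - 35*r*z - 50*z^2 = (r - 5)*(r + 2*z)*(r + 5*z)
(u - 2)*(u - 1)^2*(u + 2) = u^4 - 2*u^3 - 3*u^2 + 8*u - 4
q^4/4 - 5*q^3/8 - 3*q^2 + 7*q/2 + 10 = (q/2 + 1)^2*(q - 4)*(q - 5/2)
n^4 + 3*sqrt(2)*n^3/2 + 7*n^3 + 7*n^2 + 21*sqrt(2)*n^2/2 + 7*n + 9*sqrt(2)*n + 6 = (n + 1)*(n + 6)*(n + sqrt(2)/2)*(n + sqrt(2))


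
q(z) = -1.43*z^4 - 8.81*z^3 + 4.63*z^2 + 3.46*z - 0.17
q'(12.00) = -13575.50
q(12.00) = -44168.09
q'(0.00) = 3.46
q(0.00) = -0.17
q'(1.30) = -41.74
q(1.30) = -11.29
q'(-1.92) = -71.27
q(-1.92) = 53.18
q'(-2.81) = -104.34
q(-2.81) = 132.98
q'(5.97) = -2100.33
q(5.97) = -3505.55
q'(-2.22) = -84.77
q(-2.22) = 76.62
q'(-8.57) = 1583.25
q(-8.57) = -1858.20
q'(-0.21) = 0.40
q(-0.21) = -0.61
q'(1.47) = -58.21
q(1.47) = -19.74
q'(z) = -5.72*z^3 - 26.43*z^2 + 9.26*z + 3.46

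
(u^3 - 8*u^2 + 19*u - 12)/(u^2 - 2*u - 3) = (u^2 - 5*u + 4)/(u + 1)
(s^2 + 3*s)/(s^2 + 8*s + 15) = s/(s + 5)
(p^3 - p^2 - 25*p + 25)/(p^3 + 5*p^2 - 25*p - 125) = (p - 1)/(p + 5)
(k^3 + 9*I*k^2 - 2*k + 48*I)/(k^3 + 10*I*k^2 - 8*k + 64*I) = (k + 3*I)/(k + 4*I)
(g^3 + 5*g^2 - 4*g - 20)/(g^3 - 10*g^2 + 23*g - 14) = (g^2 + 7*g + 10)/(g^2 - 8*g + 7)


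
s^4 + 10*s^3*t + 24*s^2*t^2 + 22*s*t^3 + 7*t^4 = (s + t)^3*(s + 7*t)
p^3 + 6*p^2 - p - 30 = (p - 2)*(p + 3)*(p + 5)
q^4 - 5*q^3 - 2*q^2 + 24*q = q*(q - 4)*(q - 3)*(q + 2)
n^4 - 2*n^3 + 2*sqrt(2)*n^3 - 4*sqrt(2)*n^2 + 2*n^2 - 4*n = n*(n - 2)*(n + sqrt(2))^2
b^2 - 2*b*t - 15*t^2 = (b - 5*t)*(b + 3*t)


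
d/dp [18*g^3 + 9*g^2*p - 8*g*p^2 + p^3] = 9*g^2 - 16*g*p + 3*p^2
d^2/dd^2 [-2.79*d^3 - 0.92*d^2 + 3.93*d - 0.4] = -16.74*d - 1.84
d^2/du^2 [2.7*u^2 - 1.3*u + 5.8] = 5.40000000000000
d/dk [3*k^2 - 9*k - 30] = 6*k - 9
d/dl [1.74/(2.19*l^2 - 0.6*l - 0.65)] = (1.044 - 7.6212*l)/(-2.19*l^2 + 0.6*l + 0.65)^2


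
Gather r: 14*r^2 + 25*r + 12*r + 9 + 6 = 14*r^2 + 37*r + 15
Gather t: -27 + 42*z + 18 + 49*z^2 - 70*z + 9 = 49*z^2 - 28*z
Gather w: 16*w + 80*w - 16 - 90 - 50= 96*w - 156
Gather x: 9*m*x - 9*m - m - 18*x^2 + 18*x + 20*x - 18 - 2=-10*m - 18*x^2 + x*(9*m + 38) - 20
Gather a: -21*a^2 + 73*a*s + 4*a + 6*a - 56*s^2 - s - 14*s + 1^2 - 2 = -21*a^2 + a*(73*s + 10) - 56*s^2 - 15*s - 1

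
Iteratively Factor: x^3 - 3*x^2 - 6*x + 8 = (x - 1)*(x^2 - 2*x - 8) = (x - 4)*(x - 1)*(x + 2)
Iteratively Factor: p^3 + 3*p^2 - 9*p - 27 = (p + 3)*(p^2 - 9) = (p + 3)^2*(p - 3)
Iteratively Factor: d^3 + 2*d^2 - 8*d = (d - 2)*(d^2 + 4*d) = (d - 2)*(d + 4)*(d)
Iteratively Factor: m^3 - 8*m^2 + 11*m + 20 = (m - 4)*(m^2 - 4*m - 5) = (m - 4)*(m + 1)*(m - 5)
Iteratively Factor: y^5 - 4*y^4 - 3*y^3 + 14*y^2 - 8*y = (y - 1)*(y^4 - 3*y^3 - 6*y^2 + 8*y) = y*(y - 1)*(y^3 - 3*y^2 - 6*y + 8) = y*(y - 1)^2*(y^2 - 2*y - 8) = y*(y - 4)*(y - 1)^2*(y + 2)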